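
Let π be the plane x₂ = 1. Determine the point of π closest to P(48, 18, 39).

The perpendicular from P has direction n = (0, 1, 0): r = (48, 18, 39) + μ(0, 1, 0).
Substitute into the plane: n·(P + μn) = 1 gives 18 + 1μ = 1, so μ = -17.
Foot = (48, 18, 39) + (-17)·(0, 1, 0) = (48, 1, 39).

(48, 1, 39)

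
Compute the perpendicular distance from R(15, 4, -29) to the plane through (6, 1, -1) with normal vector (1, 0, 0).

9

The plane has equation n·(r − (6, 1, -1)) = 0, i.e. n·r = 6.
n = (1, 0, 0); n·P − 6 = 9; |n| = 1; distance = 9/1 = 9.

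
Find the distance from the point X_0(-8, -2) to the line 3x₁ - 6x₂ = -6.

2√5/5

The normal to the line is n = (3, -6) with |n| = 3√5.
|n·X_0 − (-6)| = |-12 − (-6)| = 6, so the distance is 6/(3√5) = 2/√5.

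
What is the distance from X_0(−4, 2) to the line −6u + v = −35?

61√37/37

d = |(-6)·(-4) + 1·2 − (-35)| / √(36 + 1) = |61|/√37 = 61/√37.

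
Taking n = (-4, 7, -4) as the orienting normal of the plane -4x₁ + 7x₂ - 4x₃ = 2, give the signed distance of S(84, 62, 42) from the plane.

-8

n·S − 2 = -72.
|n| = 9, so the signed distance is -72/9 = -8.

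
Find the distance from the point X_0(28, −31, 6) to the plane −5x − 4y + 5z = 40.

26/√66

d = |(-5)·28 + (-4)·(-31) + 5·6 − 40| / √(25 + 16 + 25) = |-26| / √66 = 26/√66.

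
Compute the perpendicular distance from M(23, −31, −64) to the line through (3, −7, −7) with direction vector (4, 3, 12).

Direction vector d = (4, 3, 12).
AP = (20, −24, −57), and AP × d = (−117, −468, 156).
|AP × d|² = 257049 and |d|² = 169, so the distance is √(257049/169) = √1521 = 39.

39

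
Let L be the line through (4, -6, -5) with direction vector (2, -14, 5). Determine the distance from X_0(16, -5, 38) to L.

√1769

Direction vector d = (2, -14, 5).
AP = (12, 1, 43); AP·d = 225, |AP|² = 1994, |d|² = 225.
distance² = |AP|² − (AP·d)²/|d|² = 1994 − 50625/225 = 1769, so the distance is √1769.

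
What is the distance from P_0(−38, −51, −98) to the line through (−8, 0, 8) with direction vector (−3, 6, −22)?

3√697

Direction vector d = (−3, 6, −22).
AP = (−30, −51, −106); AP·d = 2116, |AP|² = 14737, |d|² = 529.
distance² = |AP|² − (AP·d)²/|d|² = 14737 − 4477456/529 = 6273, so the distance is 3√697.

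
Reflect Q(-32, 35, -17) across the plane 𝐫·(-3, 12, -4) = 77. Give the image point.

(-14, -37, 7)

n = (-3, 12, -4), |n|² = 169, n·Q − 77 = 507, so t = 507/169 = 3.
Foot F = Q − 3·n = (-23, -1, -5); the reflection is 2F − Q = (-14, -37, 7).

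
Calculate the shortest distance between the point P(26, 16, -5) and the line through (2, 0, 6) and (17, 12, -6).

√41

A direction vector is d = (15, 12, -12).
AP = (24, 16, -11); AP·d = 684, |AP|² = 953, |d|² = 513.
distance² = |AP|² − (AP·d)²/|d|² = 953 − 467856/513 = 41, so the distance is √41.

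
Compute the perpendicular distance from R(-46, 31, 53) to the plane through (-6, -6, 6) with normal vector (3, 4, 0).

28/5

The plane has equation n·(r − (-6, -6, 6)) = 0, i.e. n·r = -42.
n = (3, 4, 0); n·P − (-42) = 28; |n| = 5; distance = 28/5.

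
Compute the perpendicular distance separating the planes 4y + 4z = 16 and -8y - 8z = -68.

9√2/4

Divide the second equation by -2 to match normals: 4y + 4z = 34.
Both planes have normal n = (0, 4, 4), |n| = 4√2. Any point on the first plane is at distance |34 − 16|/|n| = 18/(4√2) = 9√2/4 from the second.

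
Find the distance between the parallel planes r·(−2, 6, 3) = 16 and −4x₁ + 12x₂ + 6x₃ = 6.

Divide the second equation by 2 to match normals: −2x₁ + 6x₂ + 3x₃ = 3.
With common normal n = (−2, 6, 3) (|n| = 7), the distance is |16 − 3|/|n| = 13/7.

13/7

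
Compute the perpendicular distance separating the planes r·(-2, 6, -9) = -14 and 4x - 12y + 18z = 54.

13/11

Divide the second equation by -2 to match normals: -2x + 6y - 9z = -27.
Both planes have normal n = (-2, 6, -9), |n| = 11. Any point on the first plane is at distance |(-27) − (-14)|/|n| = 13/11 from the second.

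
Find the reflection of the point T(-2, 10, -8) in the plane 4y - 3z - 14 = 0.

n = (0, 4, -3), |n|² = 25, n·T − 14 = 50, so t = 50/25 = 2.
Foot F = T − 2·n = (-2, 2, -2); the reflection is 2F − T = (-2, -6, 4).

(-2, -6, 4)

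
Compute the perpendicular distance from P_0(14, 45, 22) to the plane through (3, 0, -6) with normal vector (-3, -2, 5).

17√38/38

The plane has equation n·(r − (3, 0, -6)) = 0, i.e. n·r = -39.
d = |(-3)·14 + (-2)·45 + 5·22 − (-39)| / √(9 + 4 + 25) = |17| / √38 = 17√38/38.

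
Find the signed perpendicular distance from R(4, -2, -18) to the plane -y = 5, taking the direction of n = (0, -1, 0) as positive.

-3

n·R − 5 = -3.
|n| = 1, so the signed distance is -3/1 = -3.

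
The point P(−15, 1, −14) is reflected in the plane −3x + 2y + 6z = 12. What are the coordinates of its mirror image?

(-21, 5, -2)

n = (−3, 2, 6), |n|² = 49, n·P − 12 = -49, so t = -49/49 = -1.
Foot F = P − (-1)·n = (−18, 3, −8); the reflection is 2F − P = (−21, 5, −2).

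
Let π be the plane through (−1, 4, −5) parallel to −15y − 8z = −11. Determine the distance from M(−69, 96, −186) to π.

4

Parallel planes share the normal n = (0, −15, −8); since (−1, 4, −5) lies on the plane, its equation is −15y − 8z = -20.
d = |(-15)·96 + (-8)·(-186) − (-20)| / √(0 + 225 + 64) = |68| / 17 = 4.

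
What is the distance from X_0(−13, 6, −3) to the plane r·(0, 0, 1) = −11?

d = |1·(-3) − (-11)| / √(0 + 0 + 1) = |8| / 1 = 8.

8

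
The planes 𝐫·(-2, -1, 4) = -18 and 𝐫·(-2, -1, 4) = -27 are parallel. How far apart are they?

3√21/7

With common normal n = (-2, -1, 4) (|n| = √21), the distance is |(-18) − (-27)|/|n| = 9/√21 = 3√21/7.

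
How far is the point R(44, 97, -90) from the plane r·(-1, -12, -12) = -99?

n = (-1, -12, -12); n·P − (-99) = -29; |n| = 17; distance = 29/17.

29/17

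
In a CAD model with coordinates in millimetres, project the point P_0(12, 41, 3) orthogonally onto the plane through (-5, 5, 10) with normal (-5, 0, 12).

(7, 41, 15)

n = (-5, 0, 12), |n|² = 169, and n·P_0 − 145 = -169.
t = -169/169 = -1, so the foot is P_0 − t·n = (12, 41, 3) − (-1)·(-5, 0, 12) = (7, 41, 15).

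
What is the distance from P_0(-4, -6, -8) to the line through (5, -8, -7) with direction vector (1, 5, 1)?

Direction vector d = (1, 5, 1).
AP = (-9, 2, -1); AP·d = 0, |AP|² = 86, |d|² = 27.
distance² = |AP|² − (AP·d)²/|d|² = 86 − 0/27 = 86, so the distance is √86.

√86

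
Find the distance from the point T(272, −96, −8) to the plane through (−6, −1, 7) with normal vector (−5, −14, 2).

The plane has equation n·(r − (−6, −1, 7)) = 0, i.e. n·r = 58.
Then n·(272, −96, −8) − 58 = −90.
|n| = √(25 + 196 + 4) = 15, so the distance is |-90|/15 = 6.

6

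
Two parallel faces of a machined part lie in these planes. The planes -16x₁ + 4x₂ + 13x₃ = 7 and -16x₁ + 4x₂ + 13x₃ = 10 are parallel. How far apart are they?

1/7

Both planes have normal n = (-16, 4, 13), |n| = 21. Any point on the first plane is at distance |10 − 7|/|n| = 3/21 = 1/7 from the second.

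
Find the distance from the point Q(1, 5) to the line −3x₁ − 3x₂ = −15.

1/√2

d = |(-3)·1 + (-3)·5 − (-15)| / √(9 + 9) = |-3|/(3√2) = √2/2.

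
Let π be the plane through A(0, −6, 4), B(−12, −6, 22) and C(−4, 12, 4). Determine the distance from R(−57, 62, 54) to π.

AB = (−12, 0, 18) and AC = (−4, 18, 0), so a normal is n = AB × AC = (−324, −72, −216).
Then n·(−57, 62, 54) − (−432) = 2772.
|n| = √(104976 + 5184 + 46656) = 396, so the distance is |2772|/396 = 7.

7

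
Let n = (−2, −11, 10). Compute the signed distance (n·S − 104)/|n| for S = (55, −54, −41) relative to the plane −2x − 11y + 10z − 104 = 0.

n·S − 104 = -30.
|n| = 15, so the signed distance is -30/15 = -2.

-2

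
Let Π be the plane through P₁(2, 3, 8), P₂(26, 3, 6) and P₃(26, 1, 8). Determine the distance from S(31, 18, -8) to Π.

P₁P₂ = (24, 0, -2) and P₁P₃ = (24, -2, 0), so a normal is n = P₁P₂ × P₁P₃ = (-4, -48, -48).
Then n·(31, 18, -8) - (-536) = -68.
|n| = √(16 + 2304 + 2304) = 68, so the distance is |-68|/68 = 1.

1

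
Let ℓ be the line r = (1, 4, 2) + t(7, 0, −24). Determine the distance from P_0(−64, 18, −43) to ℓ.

Direction vector d = (7, 0, −24).
AP = (−65, 14, −45), and AP × d = (−336, −1875, −98).
|AP × d|² = 3638125 and |d|² = 625, so the distance is √(3638125/625) = √5821.

√5821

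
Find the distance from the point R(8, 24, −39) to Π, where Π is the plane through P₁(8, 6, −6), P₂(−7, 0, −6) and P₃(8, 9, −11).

9/√38

P₁P₂ = (−15, −6, 0) and P₁P₃ = (0, 3, −5), so a normal is n = P₁P₂ × P₁P₃ = (30, −75, −45).
Then n·(8, 24, −39) − 60 = 135.
|n| = √(900 + 5625 + 2025) = 15√38, so the distance is |135|/(15√38) = 9/√38.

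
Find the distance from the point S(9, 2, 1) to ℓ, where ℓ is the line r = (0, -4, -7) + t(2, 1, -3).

Direction vector d = (2, 1, -3).
AP = (9, 6, 8), and AP × d = (-26, 43, -3).
|AP × d|² = 2534 and |d|² = 14, so the distance is √(2534/14) = √181.

√181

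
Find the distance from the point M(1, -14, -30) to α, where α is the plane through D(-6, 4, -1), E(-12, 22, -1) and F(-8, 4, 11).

DE = (-6, 18, 0) and DF = (-2, 0, 12), so a normal is n = DE × DF = (216, 72, 36).
d = |216·1 + 72·(-14) + 36·(-30) − (-1044)| / √(46656 + 5184 + 1296) = |-828| / (36√41) = 23/√41.

23√41/41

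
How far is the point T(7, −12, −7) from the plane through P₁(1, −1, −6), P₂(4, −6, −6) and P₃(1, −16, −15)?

2√59/59

P₁P₂ = (3, −5, 0) and P₁P₃ = (0, −15, −9), so a normal is n = P₁P₂ × P₁P₃ = (45, 27, −45).
n = (45, 27, −45); n·P − 288 = 18; |n| = 9√59; distance = 18/(9√59) = 2/√59.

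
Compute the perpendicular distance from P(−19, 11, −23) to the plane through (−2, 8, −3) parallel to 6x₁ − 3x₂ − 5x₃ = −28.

11√70/70

Parallel planes share the normal n = (6, −3, −5); since (−2, 8, −3) lies on the plane, its equation is 6x₁ − 3x₂ − 5x₃ = -21.
d = |6·(-19) + (-3)·11 + (-5)·(-23) − (-21)| / √(36 + 9 + 25) = |-11| / √70 = 11√70/70.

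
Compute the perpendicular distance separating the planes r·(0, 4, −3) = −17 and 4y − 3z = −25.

8/5

With common normal n = (0, 4, −3) (|n| = 5), the distance is |(-17) − (-25)|/|n| = 8/5.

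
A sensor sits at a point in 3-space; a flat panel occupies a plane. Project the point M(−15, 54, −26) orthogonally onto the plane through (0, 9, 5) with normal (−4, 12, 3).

The perpendicular from M has direction n = (−4, 12, 3): r = (−15, 54, −26) + μ(−4, 12, 3).
Substitute into the plane: n·(M + μn) = 123 gives 630 + 169μ = 123, so μ = -3.
Foot = (−15, 54, −26) + (-3)·(−4, 12, 3) = (−3, 18, −35).

(-3, 18, -35)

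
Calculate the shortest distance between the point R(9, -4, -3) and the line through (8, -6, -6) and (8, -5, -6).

A direction vector is d = (0, 1, 0).
AP = (1, 2, 3); AP·d = 2, |AP|² = 14, |d|² = 1.
distance² = |AP|² − (AP·d)²/|d|² = 14 − 4/1 = 10, so the distance is √10.

√10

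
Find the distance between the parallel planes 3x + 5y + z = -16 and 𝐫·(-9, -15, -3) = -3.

Divide the second equation by -3 to match normals: 3x + 5y + z = 1.
With common normal n = (3, 5, 1) (|n| = √35), the distance is |(-16) − 1|/|n| = 17/√35.

17/√35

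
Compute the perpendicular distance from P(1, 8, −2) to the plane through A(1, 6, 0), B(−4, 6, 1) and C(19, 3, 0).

AB = (−5, 0, 1) and AC = (18, −3, 0), so a normal is n = AB × AC = (3, 18, 15).
d = |3·1 + 18·8 + 15·(-2) − 111| / √(9 + 324 + 225) = |6| / (3√62) = √62/31.

2/√62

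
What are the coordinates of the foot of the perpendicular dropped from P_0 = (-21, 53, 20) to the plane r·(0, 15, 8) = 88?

(-21, 8, -4)

n = (0, 15, 8), |n|² = 289, and n·P_0 − 88 = 867.
t = 867/289 = 3, so the foot is P_0 − t·n = (-21, 53, 20) − 3·(0, 15, 8) = (-21, 8, -4).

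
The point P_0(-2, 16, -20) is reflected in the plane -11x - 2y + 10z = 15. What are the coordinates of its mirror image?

(-24, 12, 0)

n = (-11, -2, 10), |n|² = 225, n·P_0 − 15 = -225, so t = -225/225 = -1.
Foot F = P_0 − (-1)·n = (-13, 14, -10); the reflection is 2F − P_0 = (-24, 12, 0).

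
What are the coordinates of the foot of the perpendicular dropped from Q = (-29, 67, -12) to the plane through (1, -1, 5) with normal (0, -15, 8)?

The perpendicular from Q has direction n = (0, -15, 8): r = (-29, 67, -12) + μ(0, -15, 8).
Substitute into the plane: n·(Q + μn) = 55 gives -1101 + 289μ = 55, so μ = 4.
Foot = (-29, 67, -12) + 4·(0, -15, 8) = (-29, 7, 20).

(-29, 7, 20)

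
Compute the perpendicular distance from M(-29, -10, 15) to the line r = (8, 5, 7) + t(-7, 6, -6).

√1537

Direction vector d = (-7, 6, -6).
AP = (-37, -15, 8); AP·d = 121, |AP|² = 1658, |d|² = 121.
distance² = |AP|² − (AP·d)²/|d|² = 1658 − 14641/121 = 1537, so the distance is √1537.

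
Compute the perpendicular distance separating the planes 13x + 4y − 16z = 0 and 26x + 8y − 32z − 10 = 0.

5/21

Divide the second equation by 2 to match normals: 13x + 4y − 16z = 5.
With common normal n = (13, 4, −16) (|n| = 21), the distance is |0 − 5|/|n| = 5/21.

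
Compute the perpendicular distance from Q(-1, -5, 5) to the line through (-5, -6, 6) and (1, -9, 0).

A direction vector is d = (6, -3, -6).
AP = (4, 1, -1), and AP × d = (-9, 18, -18).
|AP × d|² = 729 and |d|² = 81, so the distance is √(729/81) = √9 = 3.

3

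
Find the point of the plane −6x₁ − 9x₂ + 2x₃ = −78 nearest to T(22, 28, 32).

(10, 10, 36)

The perpendicular from T has direction n = (−6, −9, 2): r = (22, 28, 32) + λ(−6, −9, 2).
Substitute into the plane: n·(T + λn) = -78 gives -320 + 121λ = -78, so λ = 2.
Foot = (22, 28, 32) + 2·(−6, −9, 2) = (10, 10, 36).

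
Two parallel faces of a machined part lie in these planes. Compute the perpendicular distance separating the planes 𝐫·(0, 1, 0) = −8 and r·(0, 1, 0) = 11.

With common normal n = (0, 1, 0) (|n| = 1), the distance is |(-8) − 11|/|n| = 19/1 = 19.

19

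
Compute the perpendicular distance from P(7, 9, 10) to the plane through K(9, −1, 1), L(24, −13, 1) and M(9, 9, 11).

√66/22

KL = (15, −12, 0) and KM = (0, 10, 10), so a normal is n = KL × KM = (−120, −150, 150).
d = |(-120)·7 + (-150)·9 + 150·10 − (-780)| / √(14400 + 22500 + 22500) = |90| / (30√66) = √66/22.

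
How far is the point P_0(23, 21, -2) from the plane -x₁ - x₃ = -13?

4√2

n = (-1, 0, -1); n·P − (-13) = -8; |n| = √2; distance = 8/√2 = 4√2.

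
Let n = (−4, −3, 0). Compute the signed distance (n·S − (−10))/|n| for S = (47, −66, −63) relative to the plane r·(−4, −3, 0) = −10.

n·S − (-10) = 20.
|n| = 5, so the signed distance is 20/5 = 4.

4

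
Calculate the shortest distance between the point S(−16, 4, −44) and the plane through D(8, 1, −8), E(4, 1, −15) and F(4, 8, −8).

DE = (−4, 0, −7) and DF = (−4, 7, 0), so a normal is n = DE × DF = (49, 28, −28).
d = |49·(-16) + 28·4 + (-28)·(-44) − 644| / √(2401 + 784 + 784) = |-84| / 63 = 4/3.

4/3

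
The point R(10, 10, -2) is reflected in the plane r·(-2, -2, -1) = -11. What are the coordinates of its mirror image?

n = (-2, -2, -1), |n|² = 9, n·R − (-11) = -27, so t = -27/9 = -3.
Foot F = R − (-3)·n = (4, 4, -5); the reflection is 2F − R = (-2, -2, -8).

(-2, -2, -8)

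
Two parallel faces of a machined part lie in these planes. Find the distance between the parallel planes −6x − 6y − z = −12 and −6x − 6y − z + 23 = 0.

11/√73

With common normal n = (−6, −6, −1) (|n| = √73), the distance is |(-12) − (-23)|/|n| = 11/√73 = 11√73/73.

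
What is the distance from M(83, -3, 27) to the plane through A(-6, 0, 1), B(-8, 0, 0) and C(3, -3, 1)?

AB = (-2, 0, -1) and AC = (9, -3, 0), so a normal is n = AB × AC = (-3, -9, 6).
Then n·(83, -3, 27) - 24 = -84.
|n| = √(9 + 81 + 36) = 3√14, so the distance is |-84|/(3√14) = 2√14.

2√14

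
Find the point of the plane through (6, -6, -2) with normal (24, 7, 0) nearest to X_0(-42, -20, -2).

n = (24, 7, 0), |n|² = 625, and n·X_0 − 102 = -1250.
t = -1250/625 = -2, so the foot is X_0 − t·n = (-42, -20, -2) − (-2)·(24, 7, 0) = (6, -6, -2).

(6, -6, -2)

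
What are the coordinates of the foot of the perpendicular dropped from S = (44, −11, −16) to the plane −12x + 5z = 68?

(-4, -11, 4)

The perpendicular from S has direction n = (−12, 0, 5): r = (44, −11, −16) + λ(−12, 0, 5).
Substitute into the plane: n·(S + λn) = 68 gives -608 + 169λ = 68, so λ = 4.
Foot = (44, −11, −16) + 4·(−12, 0, 5) = (−4, −11, 4).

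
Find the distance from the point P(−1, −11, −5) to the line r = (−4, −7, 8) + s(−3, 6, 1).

2√37

Direction vector d = (−3, 6, 1).
AP = (3, −4, −13), and AP × d = (74, 36, 6).
|AP × d|² = 6808 and |d|² = 46, so the distance is √(6808/46) = √148 = 2√37.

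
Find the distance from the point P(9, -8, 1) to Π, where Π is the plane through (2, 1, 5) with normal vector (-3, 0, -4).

The plane has equation n·(r − (2, 1, 5)) = 0, i.e. n·r = -26.
n = (-3, 0, -4); n·P − (-26) = -5; |n| = 5; distance = 5/5 = 1.

1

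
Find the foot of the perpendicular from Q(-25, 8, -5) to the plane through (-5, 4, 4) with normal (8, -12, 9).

(-17, -4, 4)

The perpendicular from Q has direction n = (8, -12, 9): r = (-25, 8, -5) + λ(8, -12, 9).
Substitute into the plane: n·(Q + λn) = -52 gives -341 + 289λ = -52, so λ = 1.
Foot = (-25, 8, -5) + 1·(8, -12, 9) = (-17, -4, 4).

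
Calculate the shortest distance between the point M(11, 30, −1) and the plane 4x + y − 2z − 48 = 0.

n = (4, 1, −2); n·P − 48 = 28; |n| = √21; distance = 28/√21.

28/√21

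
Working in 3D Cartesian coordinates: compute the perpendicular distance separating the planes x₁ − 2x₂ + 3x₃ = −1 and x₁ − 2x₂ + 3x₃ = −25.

With common normal n = (1, −2, 3) (|n| = √14), the distance is |(-1) − (-25)|/|n| = 24/√14 = 12√14/7.

24/√14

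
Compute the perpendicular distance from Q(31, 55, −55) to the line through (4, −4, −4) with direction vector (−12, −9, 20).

Direction vector d = (−12, −9, 20).
AP = (27, 59, −51); AP·d = -1875, |AP|² = 6811, |d|² = 625.
distance² = |AP|² − (AP·d)²/|d|² = 6811 − 3515625/625 = 1186, so the distance is √1186.

√1186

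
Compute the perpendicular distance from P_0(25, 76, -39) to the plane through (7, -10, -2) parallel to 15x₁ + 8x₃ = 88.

26/17

Parallel planes share the normal n = (15, 0, 8); since (7, -10, -2) lies on the plane, its equation is 15x₁ + 8x₃ = 89.
n = (15, 0, 8); n·P − 89 = -26; |n| = 17; distance = 26/17.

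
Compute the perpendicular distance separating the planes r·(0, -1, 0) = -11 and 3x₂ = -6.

Divide the second equation by -3 to match normals: -x₂ = 2.
Both planes have normal n = (0, -1, 0), |n| = 1. Any point on the first plane is at distance |2 − (-11)|/|n| = 13/1 = 13 from the second.

13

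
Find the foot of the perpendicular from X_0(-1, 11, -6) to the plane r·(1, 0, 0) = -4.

n = (1, 0, 0), |n|² = 1, and n·X_0 − (-4) = 3.
t = 3/1 = 3, so the foot is X_0 − t·n = (-1, 11, -6) − 3·(1, 0, 0) = (-4, 11, -6).

(-4, 11, -6)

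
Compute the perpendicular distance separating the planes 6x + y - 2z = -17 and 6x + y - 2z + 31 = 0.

14/√41

Both planes have normal n = (6, 1, -2), |n| = √41. Any point on the first plane is at distance |(-31) − (-17)|/|n| = 14/√41 from the second.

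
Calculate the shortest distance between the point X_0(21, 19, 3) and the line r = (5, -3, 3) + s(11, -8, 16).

2√185

Direction vector d = (11, -8, 16).
AP = (16, 22, 0), and AP × d = (352, -256, -370).
|AP × d|² = 326340 and |d|² = 441, so the distance is √(326340/441) = √740 = 2√185.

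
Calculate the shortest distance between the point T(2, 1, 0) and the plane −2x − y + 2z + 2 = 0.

1

d = |(-2)·2 + (-1)·1 + 2·0 − (-2)| / √(4 + 1 + 4) = |-3| / 3 = 1.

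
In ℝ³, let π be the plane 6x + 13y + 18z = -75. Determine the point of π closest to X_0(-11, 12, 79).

(-29, -27, 25)

The perpendicular from X_0 has direction n = (6, 13, 18): r = (-11, 12, 79) + λ(6, 13, 18).
Substitute into the plane: n·(X_0 + λn) = -75 gives 1512 + 529λ = -75, so λ = -3.
Foot = (-11, 12, 79) + (-3)·(6, 13, 18) = (-29, -27, 25).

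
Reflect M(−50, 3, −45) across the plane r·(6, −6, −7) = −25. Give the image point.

(-574/11, 57/11, -467/11)

n = (6, −6, −7), |n|² = 121, n·M − (-25) = 22, so t = 22/121 = 2/11.
Foot F = M − (2/11)·n = (−562/11, 45/11, −481/11); the reflection is 2F − M = (−574/11, 57/11, −467/11).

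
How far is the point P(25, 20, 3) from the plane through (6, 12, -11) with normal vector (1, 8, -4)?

3

The plane has equation n·(r − (6, 12, -11)) = 0, i.e. n·r = 146.
d = |1·25 + 8·20 + (-4)·3 − 146| / √(1 + 64 + 16) = |27| / 9 = 3.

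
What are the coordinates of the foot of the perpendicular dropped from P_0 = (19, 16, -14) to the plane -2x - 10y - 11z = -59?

(287/15, 50/3, -199/15)

The perpendicular from P_0 has direction n = (-2, -10, -11): r = (19, 16, -14) + μ(-2, -10, -11).
Substitute into the plane: n·(P_0 + μn) = -59 gives -44 + 225μ = -59, so μ = -1/15.
Foot = (19, 16, -14) + (-1/15)·(-2, -10, -11) = (287/15, 50/3, -199/15).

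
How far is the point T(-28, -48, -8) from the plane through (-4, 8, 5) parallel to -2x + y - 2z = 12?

6

Parallel planes share the normal n = (-2, 1, -2); since (-4, 8, 5) lies on the plane, its equation is -2x + y - 2z = 6.
Then n·(-28, -48, -8) - 6 = 18.
|n| = √(4 + 1 + 4) = 3, so the distance is |18|/3 = 6.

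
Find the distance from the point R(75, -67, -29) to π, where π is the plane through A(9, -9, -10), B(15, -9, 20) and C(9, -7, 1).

AB = (6, 0, 30) and AC = (0, 2, 11), so a normal is n = AB × AC = (-60, -66, 12).
d = |(-60)·75 + (-66)·(-67) + 12·(-29) − (-66)| / √(3600 + 4356 + 144) = |-360| / 90 = 4.

4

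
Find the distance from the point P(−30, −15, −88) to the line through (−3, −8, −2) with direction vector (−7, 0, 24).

Direction vector d = (−7, 0, 24).
AP = (−27, −7, −86); AP·d = -1875, |AP|² = 8174, |d|² = 625.
distance² = |AP|² − (AP·d)²/|d|² = 8174 − 3515625/625 = 2549, so the distance is √2549.

√2549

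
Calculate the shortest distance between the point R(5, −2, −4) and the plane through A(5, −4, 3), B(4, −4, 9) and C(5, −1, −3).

3√41/41

AB = (−1, 0, 6) and AC = (0, 3, −6), so a normal is n = AB × AC = (−18, −6, −3).
n = (−18, −6, −3); n·P − (-75) = 9; |n| = 3√41; distance = 9/(3√41) = 3√41/41.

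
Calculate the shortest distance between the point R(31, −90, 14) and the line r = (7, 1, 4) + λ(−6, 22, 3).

Direction vector d = (−6, 22, 3).
AP = (24, −91, 10); AP·d = -2116, |AP|² = 8957, |d|² = 529.
distance² = |AP|² − (AP·d)²/|d|² = 8957 − 4477456/529 = 493, so the distance is √493.

√493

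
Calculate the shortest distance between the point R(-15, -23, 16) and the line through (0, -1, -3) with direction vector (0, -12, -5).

Direction vector d = (0, -12, -5).
AP = (-15, -22, 19); AP·d = 169, |AP|² = 1070, |d|² = 169.
distance² = |AP|² − (AP·d)²/|d|² = 1070 − 28561/169 = 901, so the distance is √901.

√901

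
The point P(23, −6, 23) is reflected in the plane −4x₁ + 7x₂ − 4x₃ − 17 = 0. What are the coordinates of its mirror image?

(-1, 36, -1)

n = (−4, 7, −4), |n|² = 81, n·P − 17 = -243, so t = -243/81 = -3.
Foot F = P − (-3)·n = (11, 15, 11); the reflection is 2F − P = (−1, 36, −1).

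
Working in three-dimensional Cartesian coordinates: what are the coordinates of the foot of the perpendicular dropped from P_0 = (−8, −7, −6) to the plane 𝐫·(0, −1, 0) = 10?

(-8, -10, -6)

The perpendicular from P_0 has direction n = (0, −1, 0): r = (−8, −7, −6) + μ(0, −1, 0).
Substitute into the plane: n·(P_0 + μn) = 10 gives 7 + 1μ = 10, so μ = 3.
Foot = (−8, −7, −6) + 3·(0, −1, 0) = (−8, −10, −6).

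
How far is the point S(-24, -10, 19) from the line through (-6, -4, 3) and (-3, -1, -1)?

6√2

A direction vector is d = (3, 3, -4).
AP = (-18, -6, 16), and AP × d = (-24, -24, -36).
|AP × d|² = 2448 and |d|² = 34, so the distance is √(2448/34) = √72 = 6√2.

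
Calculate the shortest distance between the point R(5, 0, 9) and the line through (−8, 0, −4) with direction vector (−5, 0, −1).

Direction vector d = (−5, 0, −1).
AP = (13, 0, 13), and AP × d = (0, −52, 0).
|AP × d|² = 2704 and |d|² = 26, so the distance is √(2704/26) = √104 = 2√26.

2√26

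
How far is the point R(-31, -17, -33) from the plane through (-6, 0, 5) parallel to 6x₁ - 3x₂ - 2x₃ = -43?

23/7

Parallel planes share the normal n = (6, -3, -2); since (-6, 0, 5) lies on the plane, its equation is 6x₁ - 3x₂ - 2x₃ = -46.
n = (6, -3, -2); n·P − (-46) = -23; |n| = 7; distance = 23/7.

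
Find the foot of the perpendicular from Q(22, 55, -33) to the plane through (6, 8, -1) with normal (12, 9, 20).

The perpendicular from Q has direction n = (12, 9, 20): r = (22, 55, -33) + λ(12, 9, 20).
Substitute into the plane: n·(Q + λn) = 124 gives 99 + 625λ = 124, so λ = 1/25.
Foot = (22, 55, -33) + (1/25)·(12, 9, 20) = (562/25, 1384/25, -161/5).

(562/25, 1384/25, -161/5)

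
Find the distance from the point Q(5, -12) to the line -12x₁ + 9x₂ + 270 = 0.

34/5

The normal to the line is n = (-12, 9) with |n| = 15.
|n·Q − (-270)| = |-168 − (-270)| = 102, so the distance is 102/15 = 34/5.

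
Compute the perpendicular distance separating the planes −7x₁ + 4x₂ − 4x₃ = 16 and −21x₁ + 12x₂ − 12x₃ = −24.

8/3

Divide the second equation by 3 to match normals: −7x₁ + 4x₂ − 4x₃ = -8.
With common normal n = (−7, 4, −4) (|n| = 9), the distance is |16 − (-8)|/|n| = 24/9 = 8/3.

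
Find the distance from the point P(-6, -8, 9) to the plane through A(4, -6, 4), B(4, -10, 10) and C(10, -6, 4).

4/√13

AB = (0, -4, 6) and AC = (6, 0, 0), so a normal is n = AB × AC = (0, 36, 24).
Then n·(-6, -8, 9) - (-120) = 48.
|n| = √(0 + 1296 + 576) = 12√13, so the distance is |48|/(12√13) = 4√13/13.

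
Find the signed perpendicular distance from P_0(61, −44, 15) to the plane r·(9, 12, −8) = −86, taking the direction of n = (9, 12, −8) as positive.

-13/17

n·P_0 − (-86) = -13.
|n| = 17, so the signed distance is -13/17.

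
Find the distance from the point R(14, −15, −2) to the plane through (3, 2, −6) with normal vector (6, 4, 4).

The plane has equation n·(r − (3, 2, −6)) = 0, i.e. n·r = 2.
d = |6·14 + 4·(-15) + 4·(-2) − 2| / √(36 + 16 + 16) = |14| / (2√17) = 7√17/17.

7/√17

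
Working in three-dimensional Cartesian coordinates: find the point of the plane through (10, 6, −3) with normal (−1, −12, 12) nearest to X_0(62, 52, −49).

n = (−1, −12, 12), |n|² = 289, and n·X_0 − (-118) = -1156.
t = -1156/289 = -4, so the foot is X_0 − t·n = (62, 52, −49) − (-4)·(−1, −12, 12) = (58, 4, −1).

(58, 4, -1)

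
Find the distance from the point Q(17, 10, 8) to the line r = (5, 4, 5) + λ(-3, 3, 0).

Direction vector d = (-3, 3, 0).
AP = (12, 6, 3); AP·d = -18, |AP|² = 189, |d|² = 18.
distance² = |AP|² − (AP·d)²/|d|² = 189 − 324/18 = 171, so the distance is 3√19.

3√19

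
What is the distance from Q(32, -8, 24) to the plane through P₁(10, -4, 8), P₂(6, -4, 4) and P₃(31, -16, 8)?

4/9

P₁P₂ = (-4, 0, -4) and P₁P₃ = (21, -12, 0), so a normal is n = P₁P₂ × P₁P₃ = (-48, -84, 48).
Then n·(32, -8, 24) - 240 = 48.
|n| = √(2304 + 7056 + 2304) = 108, so the distance is |48|/108 = 4/9.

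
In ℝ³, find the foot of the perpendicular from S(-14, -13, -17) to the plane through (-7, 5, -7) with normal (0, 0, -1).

The perpendicular from S has direction n = (0, 0, -1): r = (-14, -13, -17) + μ(0, 0, -1).
Substitute into the plane: n·(S + μn) = 7 gives 17 + 1μ = 7, so μ = -10.
Foot = (-14, -13, -17) + (-10)·(0, 0, -1) = (-14, -13, -7).

(-14, -13, -7)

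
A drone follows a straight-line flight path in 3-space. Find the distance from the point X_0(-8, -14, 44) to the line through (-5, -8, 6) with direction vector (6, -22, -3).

Direction vector d = (6, -22, -3).
AP = (-3, -6, 38); AP·d = 0, |AP|² = 1489, |d|² = 529.
distance² = |AP|² − (AP·d)²/|d|² = 1489 − 0/529 = 1489, so the distance is √1489.

√1489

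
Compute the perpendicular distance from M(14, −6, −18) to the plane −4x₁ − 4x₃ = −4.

n = (−4, 0, −4); n·P − (-4) = 20; |n| = 4√2; distance = 20/(4√2) = 5/√2.

5/√2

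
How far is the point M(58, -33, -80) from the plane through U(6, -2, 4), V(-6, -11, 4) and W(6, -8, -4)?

14√34/17

UV = (-12, -9, 0) and UW = (0, -6, -8), so a normal is n = UV × UW = (72, -96, 72).
Then n·(58, -33, -80) - 912 = 672.
|n| = √(5184 + 9216 + 5184) = 24√34, so the distance is |672|/(24√34) = 14√34/17.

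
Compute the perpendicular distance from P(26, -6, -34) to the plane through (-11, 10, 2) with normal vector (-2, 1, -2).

The plane has equation n·(r − (-11, 10, 2)) = 0, i.e. n·r = 28.
d = |(-2)·26 + 1·(-6) + (-2)·(-34) − 28| / √(4 + 1 + 4) = |-18| / 3 = 6.

6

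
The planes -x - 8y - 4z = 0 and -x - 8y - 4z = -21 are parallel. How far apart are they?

Both planes have normal n = (-1, -8, -4), |n| = 9. Any point on the first plane is at distance |(-21) − 0|/|n| = 21/9 = 7/3 from the second.

7/3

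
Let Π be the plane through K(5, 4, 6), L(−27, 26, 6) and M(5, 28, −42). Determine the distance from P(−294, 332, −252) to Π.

KL = (−32, 22, 0) and KM = (0, 24, −48), so a normal is n = KL × KM = (−1056, −1536, −768).
Then n·(−294, 332, −252) − (−16032) = 10080.
|n| = √(1115136 + 2359296 + 589824) = 2016, so the distance is |10080|/2016 = 5.

5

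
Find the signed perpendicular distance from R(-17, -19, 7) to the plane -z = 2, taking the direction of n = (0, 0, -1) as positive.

n·R − 2 = -9.
|n| = 1, so the signed distance is -9/1 = -9.

-9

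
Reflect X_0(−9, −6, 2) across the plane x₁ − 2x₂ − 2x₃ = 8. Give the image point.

n = (1, −2, −2), |n|² = 9, n·X_0 − 8 = -9, so t = -9/9 = -1.
Foot F = X_0 − (-1)·n = (−8, −8, 0); the reflection is 2F − X_0 = (−7, −10, −2).

(-7, -10, -2)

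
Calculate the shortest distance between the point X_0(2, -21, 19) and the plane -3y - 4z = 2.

3

Normal vector n = (0, -3, -4), and n·(2, -21, 19) - 2 = -15.
|n| = √(0 + 9 + 16) = 5, so the distance is |-15|/5 = 3.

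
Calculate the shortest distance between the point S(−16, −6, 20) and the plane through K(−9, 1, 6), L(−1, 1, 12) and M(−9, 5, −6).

KL = (8, 0, 6) and KM = (0, 4, −12), so a normal is n = KL × KM = (−24, 96, 32).
Then n·(−16, −6, 20) − 504 = −56.
|n| = √(576 + 9216 + 1024) = 104, so the distance is |-56|/104 = 7/13.

7/13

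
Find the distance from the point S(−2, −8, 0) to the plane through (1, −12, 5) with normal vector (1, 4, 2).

The plane has equation n·(r − (1, −12, 5)) = 0, i.e. n·r = -37.
d = |1·(-2) + 4·(-8) + 2·0 − (-37)| / √(1 + 16 + 4) = |3| / √21 = 3/√21.

√21/7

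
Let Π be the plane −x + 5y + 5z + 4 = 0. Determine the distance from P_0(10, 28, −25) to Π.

3√51/17

d = |(-1)·10 + 5·28 + 5·(-25) − (-4)| / √(1 + 25 + 25) = |9| / √51 = 9/√51.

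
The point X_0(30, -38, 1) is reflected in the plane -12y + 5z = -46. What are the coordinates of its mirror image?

(30, 34, -29)

n = (0, -12, 5), |n|² = 169, n·X_0 − (-46) = 507, so t = 507/169 = 3.
Foot F = X_0 − 3·n = (30, -2, -14); the reflection is 2F − X_0 = (30, 34, -29).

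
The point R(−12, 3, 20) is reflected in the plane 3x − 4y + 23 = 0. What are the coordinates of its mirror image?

(-6, -5, 20)

With n = (3, −4, 0), the signed offset is (n·R − (-23))/|n|² = -25/25 = -1.
R' = R − 2t·n = (−12, 3, 20) − (-2)·(3, −4, 0) = (−6, −5, 20).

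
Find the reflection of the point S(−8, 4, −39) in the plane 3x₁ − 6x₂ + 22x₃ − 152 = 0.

(4, -20, 49)

n = (3, −6, 22), |n|² = 529, n·S − 152 = -1058, so t = -1058/529 = -2.
Foot F = S − (-2)·n = (−2, −8, 5); the reflection is 2F − S = (4, −20, 49).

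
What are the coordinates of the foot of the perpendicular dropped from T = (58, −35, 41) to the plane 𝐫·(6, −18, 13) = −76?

(40, 19, 2)

The perpendicular from T has direction n = (6, −18, 13): r = (58, −35, 41) + λ(6, −18, 13).
Substitute into the plane: n·(T + λn) = -76 gives 1511 + 529λ = -76, so λ = -3.
Foot = (58, −35, 41) + (-3)·(6, −18, 13) = (40, 19, 2).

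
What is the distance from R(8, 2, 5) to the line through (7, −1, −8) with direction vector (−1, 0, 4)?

√26

Direction vector d = (−1, 0, 4).
AP = (1, 3, 13), and AP × d = (12, −17, 3).
|AP × d|² = 442 and |d|² = 17, so the distance is √(442/17) = √26.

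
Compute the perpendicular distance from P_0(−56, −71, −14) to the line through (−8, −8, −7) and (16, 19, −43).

A direction vector is d = (24, 27, −36).
AP = (−48, −63, −7), and AP × d = (2457, −1896, 216).
|AP × d|² = 9678321 and |d|² = 2601, so the distance is √(9678321/2601) = √3721 = 61.

61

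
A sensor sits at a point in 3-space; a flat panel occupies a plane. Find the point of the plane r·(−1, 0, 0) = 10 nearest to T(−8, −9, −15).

(-10, -9, -15)

The perpendicular from T has direction n = (−1, 0, 0): r = (−8, −9, −15) + μ(−1, 0, 0).
Substitute into the plane: n·(T + μn) = 10 gives 8 + 1μ = 10, so μ = 2.
Foot = (−8, −9, −15) + 2·(−1, 0, 0) = (−10, −9, −15).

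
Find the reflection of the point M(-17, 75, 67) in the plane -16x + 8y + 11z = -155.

n = (-16, 8, 11), |n|² = 441, n·M − (-155) = 1764, so t = 1764/441 = 4.
Foot F = M − 4·n = (47, 43, 23); the reflection is 2F − M = (111, 11, -21).

(111, 11, -21)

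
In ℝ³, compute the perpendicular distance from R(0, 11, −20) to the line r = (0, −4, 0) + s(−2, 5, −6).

2√10

Direction vector d = (−2, 5, −6).
AP = (0, 15, −20); AP·d = 195, |AP|² = 625, |d|² = 65.
distance² = |AP|² − (AP·d)²/|d|² = 625 − 38025/65 = 40, so the distance is 2√10.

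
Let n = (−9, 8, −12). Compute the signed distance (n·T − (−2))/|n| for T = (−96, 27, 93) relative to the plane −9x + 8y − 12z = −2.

n·T − (-2) = -34.
|n| = 17, so the signed distance is -34/17 = -2.

-2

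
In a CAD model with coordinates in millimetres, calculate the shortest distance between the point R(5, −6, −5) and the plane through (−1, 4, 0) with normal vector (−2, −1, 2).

4

The plane has equation n·(r − (−1, 4, 0)) = 0, i.e. n·r = -2.
d = |(-2)·5 + (-1)·(-6) + 2·(-5) − (-2)| / √(4 + 1 + 4) = |-12| / 3 = 4.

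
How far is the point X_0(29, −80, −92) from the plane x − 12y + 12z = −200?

d = |1·29 + (-12)·(-80) + 12·(-92) − (-200)| / √(1 + 144 + 144) = |85| / 17 = 5.

5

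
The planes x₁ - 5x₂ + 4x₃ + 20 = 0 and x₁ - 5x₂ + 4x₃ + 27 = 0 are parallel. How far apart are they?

Both planes have normal n = (1, -5, 4), |n| = √42. Any point on the first plane is at distance |(-27) − (-20)|/|n| = 7/√42 = √42/6 from the second.

√42/6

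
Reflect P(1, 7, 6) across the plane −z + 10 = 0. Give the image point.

(1, 7, 14)

n = (0, 0, −1), |n|² = 1, n·P − (-10) = 4, so t = 4/1 = 4.
Foot F = P − 4·n = (1, 7, 10); the reflection is 2F − P = (1, 7, 14).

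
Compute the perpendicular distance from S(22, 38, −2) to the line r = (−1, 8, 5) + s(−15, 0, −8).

√1189

Direction vector d = (−15, 0, −8).
AP = (23, 30, −7), and AP × d = (−240, 289, 450).
|AP × d|² = 343621 and |d|² = 289, so the distance is √(343621/289) = √1189.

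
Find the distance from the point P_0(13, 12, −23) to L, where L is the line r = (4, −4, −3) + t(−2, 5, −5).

√251

Direction vector d = (−2, 5, −5).
AP = (9, 16, −20); AP·d = 162, |AP|² = 737, |d|² = 54.
distance² = |AP|² − (AP·d)²/|d|² = 737 − 26244/54 = 251, so the distance is √251.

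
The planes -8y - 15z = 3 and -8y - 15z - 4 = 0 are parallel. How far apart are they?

1/17

Both planes have normal n = (0, -8, -15), |n| = 17. Any point on the first plane is at distance |4 − 3|/|n| = 1/17 from the second.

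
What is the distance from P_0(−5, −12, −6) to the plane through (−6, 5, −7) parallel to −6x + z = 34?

Parallel planes share the normal n = (−6, 0, 1); since (−6, 5, −7) lies on the plane, its equation is −6x + z = 29.
Then n·(−5, −12, −6) − 29 = −5.
|n| = √(36 + 0 + 1) = √37, so the distance is |-5|/√37 = 5√37/37.

5/√37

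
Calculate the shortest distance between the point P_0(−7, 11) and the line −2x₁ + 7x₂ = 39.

d = |(-2)·(-7) + 7·11 − 39| / √(4 + 49) = |52|/√53 = 52/√53.

52√53/53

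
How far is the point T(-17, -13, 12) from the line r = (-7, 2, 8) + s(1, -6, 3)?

Direction vector d = (1, -6, 3).
AP = (-10, -15, 4), and AP × d = (-21, 34, 75).
|AP × d|² = 7222 and |d|² = 46, so the distance is √(7222/46) = √157.

√157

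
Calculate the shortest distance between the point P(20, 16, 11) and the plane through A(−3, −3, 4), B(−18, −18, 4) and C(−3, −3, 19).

2√2

AB = (−15, −15, 0) and AC = (0, 0, 15), so a normal is n = AB × AC = (−225, 225, 0).
Then n·(20, 16, 11) − 0 = −900.
|n| = √(50625 + 50625 + 0) = 225√2, so the distance is |-900|/(225√2) = 2√2.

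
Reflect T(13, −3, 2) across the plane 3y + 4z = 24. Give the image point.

(13, 3, 10)

n = (0, 3, 4), |n|² = 25, n·T − 24 = -25, so t = -25/25 = -1.
Foot F = T − (-1)·n = (13, 0, 6); the reflection is 2F − T = (13, 3, 10).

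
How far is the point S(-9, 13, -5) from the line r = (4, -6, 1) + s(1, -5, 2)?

Direction vector d = (1, -5, 2).
AP = (-13, 19, -6); AP·d = -120, |AP|² = 566, |d|² = 30.
distance² = |AP|² − (AP·d)²/|d|² = 566 − 14400/30 = 86, so the distance is √86.

√86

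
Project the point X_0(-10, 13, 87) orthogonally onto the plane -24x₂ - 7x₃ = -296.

(-10, -11, 80)

n = (0, -24, -7), |n|² = 625, and n·X_0 − (-296) = -625.
t = -625/625 = -1, so the foot is X_0 − t·n = (-10, 13, 87) − (-1)·(0, -24, -7) = (-10, -11, 80).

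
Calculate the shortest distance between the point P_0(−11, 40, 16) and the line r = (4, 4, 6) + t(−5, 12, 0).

Direction vector d = (−5, 12, 0).
AP = (−15, 36, 10); AP·d = 507, |AP|² = 1621, |d|² = 169.
distance² = |AP|² − (AP·d)²/|d|² = 1621 − 257049/169 = 100, so the distance is 10.

10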